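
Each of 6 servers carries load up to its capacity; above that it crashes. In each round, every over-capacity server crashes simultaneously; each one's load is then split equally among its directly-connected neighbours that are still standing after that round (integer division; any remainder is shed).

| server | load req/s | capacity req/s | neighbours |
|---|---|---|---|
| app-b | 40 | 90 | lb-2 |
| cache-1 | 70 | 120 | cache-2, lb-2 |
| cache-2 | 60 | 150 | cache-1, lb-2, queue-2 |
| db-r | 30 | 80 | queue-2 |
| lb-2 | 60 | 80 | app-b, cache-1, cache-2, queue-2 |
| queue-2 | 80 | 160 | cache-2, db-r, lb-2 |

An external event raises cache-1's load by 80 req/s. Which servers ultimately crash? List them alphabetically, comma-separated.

cache-1, cache-2, db-r, lb-2, queue-2

Round 1 — cache-1 at 150 > 120. cache-1 crashes.
  cache-1 sheds 150 req/s to cache-2, lb-2: 75 each.
    cache-2: 60+75 = 135 ≤ 150
    lb-2: 60+75 = 135 > 80
Round 2 — lb-2 crashes.
  lb-2 sheds 135 req/s to app-b, cache-2, queue-2: 45 each.
    app-b: 40+45 = 85 ≤ 90
    cache-2: 135+45 = 180 > 150
    queue-2: 80+45 = 125 ≤ 160
Round 3 — cache-2 crashes.
  cache-2 sheds 180 req/s to queue-2: 180 each.
    queue-2: 125+180 = 305 > 160
Round 4 — queue-2 crashes.
  queue-2 sheds 305 req/s to db-r: 305 each.
    db-r: 30+305 = 335 > 80
Round 5 — db-r crashes.
  db-r sheds 335 req/s: no online neighbours, lost.
No further crashes.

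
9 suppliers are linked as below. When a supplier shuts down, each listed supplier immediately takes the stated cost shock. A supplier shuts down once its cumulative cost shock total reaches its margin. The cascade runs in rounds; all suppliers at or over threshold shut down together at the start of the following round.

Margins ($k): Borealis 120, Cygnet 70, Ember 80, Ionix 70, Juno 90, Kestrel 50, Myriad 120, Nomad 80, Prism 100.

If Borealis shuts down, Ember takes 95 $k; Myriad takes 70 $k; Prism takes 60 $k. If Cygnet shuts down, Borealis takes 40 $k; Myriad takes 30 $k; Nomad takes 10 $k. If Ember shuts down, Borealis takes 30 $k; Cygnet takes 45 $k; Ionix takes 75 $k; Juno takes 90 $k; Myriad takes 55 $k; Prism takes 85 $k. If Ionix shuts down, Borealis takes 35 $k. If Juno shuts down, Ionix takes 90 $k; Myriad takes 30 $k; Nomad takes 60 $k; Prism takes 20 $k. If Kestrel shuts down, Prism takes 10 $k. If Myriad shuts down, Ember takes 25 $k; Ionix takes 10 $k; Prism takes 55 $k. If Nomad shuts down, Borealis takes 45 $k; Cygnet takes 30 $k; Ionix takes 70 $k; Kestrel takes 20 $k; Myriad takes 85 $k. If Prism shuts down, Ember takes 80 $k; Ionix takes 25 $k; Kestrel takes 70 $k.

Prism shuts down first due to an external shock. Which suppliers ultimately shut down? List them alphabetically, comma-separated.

Ember, Ionix, Juno, Kestrel, Prism

Round 1 — Prism shuts down (initial).
  Ember: +80 → 80 ≥ 80
  Ionix: +25 → 25 < 70
  Kestrel: +70 → 70 ≥ 50
Round 2 — Ember, Kestrel shut down.
  Borealis: +30 → 30 < 120
  Cygnet: +45 → 45 < 70
  Ionix: +75 → 100 ≥ 70
  Juno: +90 → 90 ≥ 90
  Myriad: +55 → 55 < 120
Round 3 — Ionix, Juno shut down.
  Borealis: +35 → 65 < 120
  Myriad: +30 → 85 < 120
  Nomad: +60 → 60 < 80
No further shutdowns.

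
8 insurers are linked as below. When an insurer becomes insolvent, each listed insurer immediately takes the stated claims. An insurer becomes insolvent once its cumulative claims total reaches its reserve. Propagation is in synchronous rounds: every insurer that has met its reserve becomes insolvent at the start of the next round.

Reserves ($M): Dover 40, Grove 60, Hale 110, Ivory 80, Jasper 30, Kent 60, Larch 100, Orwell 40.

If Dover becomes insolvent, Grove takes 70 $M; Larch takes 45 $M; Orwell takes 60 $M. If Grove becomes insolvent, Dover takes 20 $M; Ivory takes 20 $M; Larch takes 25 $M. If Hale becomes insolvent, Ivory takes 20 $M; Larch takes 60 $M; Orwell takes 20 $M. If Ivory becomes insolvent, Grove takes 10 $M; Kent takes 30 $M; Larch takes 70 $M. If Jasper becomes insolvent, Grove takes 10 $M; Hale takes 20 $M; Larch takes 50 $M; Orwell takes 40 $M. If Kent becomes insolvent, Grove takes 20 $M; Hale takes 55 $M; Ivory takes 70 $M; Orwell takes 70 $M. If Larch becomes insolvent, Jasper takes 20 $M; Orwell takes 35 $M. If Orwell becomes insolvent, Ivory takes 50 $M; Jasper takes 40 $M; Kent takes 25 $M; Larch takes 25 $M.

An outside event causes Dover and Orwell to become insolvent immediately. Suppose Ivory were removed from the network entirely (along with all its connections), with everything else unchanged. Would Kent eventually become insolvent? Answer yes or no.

no

With Ivory removed:
Round 1 — Dover, Orwell become insolvent (initial).
  Grove: +70 → 70 ≥ 60
  Jasper: +40 → 40 ≥ 30
  Kent: +25 → 25 < 60
  Larch: +45+25 → 70 < 100
Round 2 — Grove, Jasper become insolvent.
  Hale: +20 → 20 < 110
  Larch: +25+50 → 145 ≥ 100
Round 3 — Larch becomes insolvent.
No further insolvencies.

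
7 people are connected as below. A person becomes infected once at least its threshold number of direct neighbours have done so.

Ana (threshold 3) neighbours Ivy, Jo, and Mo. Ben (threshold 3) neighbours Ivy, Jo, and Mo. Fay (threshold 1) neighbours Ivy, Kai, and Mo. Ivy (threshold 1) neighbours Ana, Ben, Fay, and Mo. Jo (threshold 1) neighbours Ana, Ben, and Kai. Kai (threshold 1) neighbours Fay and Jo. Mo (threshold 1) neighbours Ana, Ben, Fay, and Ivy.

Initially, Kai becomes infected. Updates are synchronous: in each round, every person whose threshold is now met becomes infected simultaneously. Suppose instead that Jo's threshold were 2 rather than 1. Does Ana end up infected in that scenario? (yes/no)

no

With Jo's threshold at 2:
Round 1 — Kai becomes infected (initial).
Round 2 — checking thresholds:
  Fay: 1 of 3 neighbours ≥ 1, becomes infected.
  Jo: 1 of 3 neighbours < 2, below threshold.
Round 3 — checking thresholds:
  Ivy: 1 of 4 neighbours ≥ 1, becomes infected.
  Jo: 1 of 3 neighbours < 2, below threshold.
  Mo: 1 of 4 neighbours ≥ 1, becomes infected.
Round 4 — no new infections; cascade stops.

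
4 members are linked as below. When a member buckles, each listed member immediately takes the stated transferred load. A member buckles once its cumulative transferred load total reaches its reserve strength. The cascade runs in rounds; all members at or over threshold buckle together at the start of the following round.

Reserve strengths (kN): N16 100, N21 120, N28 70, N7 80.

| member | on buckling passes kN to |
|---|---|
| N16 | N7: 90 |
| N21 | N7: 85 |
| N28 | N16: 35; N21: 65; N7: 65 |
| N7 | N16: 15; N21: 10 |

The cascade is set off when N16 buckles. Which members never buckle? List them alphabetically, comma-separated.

N21, N28

Round 1 — N16 buckles (initial).
  N7: +90 → 90 ≥ 80
Round 2 — N7 buckles.
  N21: +10 → 10 < 120
No further bucklings.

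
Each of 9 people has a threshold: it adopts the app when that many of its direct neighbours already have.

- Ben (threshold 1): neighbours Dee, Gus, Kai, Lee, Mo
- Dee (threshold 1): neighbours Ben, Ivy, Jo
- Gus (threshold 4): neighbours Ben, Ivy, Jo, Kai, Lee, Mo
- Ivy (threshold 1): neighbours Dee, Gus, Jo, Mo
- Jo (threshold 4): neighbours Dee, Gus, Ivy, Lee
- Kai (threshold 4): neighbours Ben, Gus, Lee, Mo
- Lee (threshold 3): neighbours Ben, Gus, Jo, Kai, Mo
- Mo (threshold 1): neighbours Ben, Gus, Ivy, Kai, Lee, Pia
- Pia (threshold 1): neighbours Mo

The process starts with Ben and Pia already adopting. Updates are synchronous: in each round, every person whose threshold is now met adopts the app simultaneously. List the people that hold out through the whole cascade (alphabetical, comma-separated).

Gus, Jo, Kai, Lee

Round 1 — Ben, Pia adopt the app (initial).
Round 2 — checking thresholds:
  Dee: 1 of 3 neighbours ≥ 1, adopts the app.
  Gus: 1 of 6 neighbours < 4, holds.
  Kai: 1 of 4 neighbours < 4, holds.
  Lee: 1 of 5 neighbours < 3, holds.
  Mo: 2 of 6 neighbours ≥ 1, adopts the app.
Round 3 — checking thresholds:
  Gus: 2 of 6 neighbours < 4, holds.
  Ivy: 2 of 4 neighbours ≥ 1, adopts the app.
  Jo: 1 of 4 neighbours < 4, holds.
  Kai: 2 of 4 neighbours < 4, holds.
  Lee: 2 of 5 neighbours < 3, holds.
Round 4 — no new adoptions; cascade stops.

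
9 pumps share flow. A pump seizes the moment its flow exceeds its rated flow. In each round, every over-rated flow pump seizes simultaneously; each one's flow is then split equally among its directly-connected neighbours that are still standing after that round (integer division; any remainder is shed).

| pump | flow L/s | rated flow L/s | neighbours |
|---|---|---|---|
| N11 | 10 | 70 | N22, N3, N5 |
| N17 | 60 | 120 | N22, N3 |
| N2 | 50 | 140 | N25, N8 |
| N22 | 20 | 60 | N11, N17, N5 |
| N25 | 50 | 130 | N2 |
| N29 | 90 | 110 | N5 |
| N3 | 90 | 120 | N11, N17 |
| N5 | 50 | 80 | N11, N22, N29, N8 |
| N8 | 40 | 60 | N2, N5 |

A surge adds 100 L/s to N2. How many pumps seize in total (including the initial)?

Round 1 — N2 at 150 > 140. N2 seizes.
  N2 sheds 150 L/s to N25, N8: 75 each.
    N25: 50+75 = 125 ≤ 130
    N8: 40+75 = 115 > 60
Round 2 — N8 seizes.
  N8 sheds 115 L/s to N5: 115 each.
    N5: 50+115 = 165 > 80
Round 3 — N5 seizes.
  N5 sheds 165 L/s to N11, N22, N29: 55 each.
    N11: 10+55 = 65 ≤ 70
    N22: 20+55 = 75 > 60
    N29: 90+55 = 145 > 110
Round 4 — N22, N29 seize.
  N22 sheds 75 L/s to N11, N17: 37 each (1 lost).
    N11: 65+37 = 102 > 70
    N17: 60+37 = 97 ≤ 120
  N29 sheds 145 L/s: no online neighbours, lost.
Round 5 — N11 seizes.
  N11 sheds 102 L/s to N3: 102 each.
    N3: 90+102 = 192 > 120
Round 6 — N3 seizes.
  N3 sheds 192 L/s to N17: 192 each.
    N17: 97+192 = 289 > 120
Round 7 — N17 seizes.
  N17 sheds 289 L/s: no online neighbours, lost.
No further seizures.

8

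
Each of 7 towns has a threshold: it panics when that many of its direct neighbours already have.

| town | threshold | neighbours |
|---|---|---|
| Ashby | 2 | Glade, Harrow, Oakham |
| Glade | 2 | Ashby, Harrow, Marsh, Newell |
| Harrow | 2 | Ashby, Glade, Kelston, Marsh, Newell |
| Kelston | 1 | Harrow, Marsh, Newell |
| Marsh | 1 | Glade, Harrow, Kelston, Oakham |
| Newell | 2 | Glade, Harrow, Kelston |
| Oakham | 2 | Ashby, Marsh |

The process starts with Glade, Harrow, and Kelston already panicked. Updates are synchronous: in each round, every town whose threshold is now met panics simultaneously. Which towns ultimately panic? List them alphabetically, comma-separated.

Ashby, Glade, Harrow, Kelston, Marsh, Newell, Oakham

Round 1 — Glade, Harrow, Kelston panic (initial).
Round 2 — checking thresholds:
  Ashby: 2 of 3 neighbours ≥ 2, panics.
  Marsh: 3 of 4 neighbours ≥ 1, panics.
  Newell: 3 of 3 neighbours ≥ 2, panics.
Round 3 — checking thresholds:
  Oakham: 2 of 2 neighbours ≥ 2, panics.
Round 4 — no new panics; cascade stops.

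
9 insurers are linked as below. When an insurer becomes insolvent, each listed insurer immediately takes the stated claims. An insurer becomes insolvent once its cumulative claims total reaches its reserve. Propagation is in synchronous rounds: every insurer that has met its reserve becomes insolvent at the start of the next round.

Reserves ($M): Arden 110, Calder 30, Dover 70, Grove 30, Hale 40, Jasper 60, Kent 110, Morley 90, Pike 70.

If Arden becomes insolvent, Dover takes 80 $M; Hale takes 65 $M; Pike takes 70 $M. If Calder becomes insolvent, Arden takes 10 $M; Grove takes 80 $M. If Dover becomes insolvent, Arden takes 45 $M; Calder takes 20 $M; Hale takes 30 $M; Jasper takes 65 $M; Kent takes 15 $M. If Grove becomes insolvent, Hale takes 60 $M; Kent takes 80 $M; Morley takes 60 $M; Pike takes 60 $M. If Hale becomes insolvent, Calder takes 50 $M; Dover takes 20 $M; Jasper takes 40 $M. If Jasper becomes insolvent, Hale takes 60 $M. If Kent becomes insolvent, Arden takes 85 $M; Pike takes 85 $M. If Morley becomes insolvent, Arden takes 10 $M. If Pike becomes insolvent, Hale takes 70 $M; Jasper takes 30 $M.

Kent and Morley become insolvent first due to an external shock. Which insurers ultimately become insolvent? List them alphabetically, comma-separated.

Calder, Grove, Hale, Jasper, Kent, Morley, Pike

Round 1 — Kent, Morley become insolvent (initial).
  Arden: +85+10 → 95 < 110
  Pike: +85 → 85 ≥ 70
Round 2 — Pike becomes insolvent.
  Hale: +70 → 70 ≥ 40
  Jasper: +30 → 30 < 60
Round 3 — Hale becomes insolvent.
  Calder: +50 → 50 ≥ 30
  Dover: +20 → 20 < 70
  Jasper: +40 → 70 ≥ 60
Round 4 — Calder, Jasper become insolvent.
  Arden: +10 → 105 < 110
  Grove: +80 → 80 ≥ 30
Round 5 — Grove becomes insolvent.
No further insolvencies.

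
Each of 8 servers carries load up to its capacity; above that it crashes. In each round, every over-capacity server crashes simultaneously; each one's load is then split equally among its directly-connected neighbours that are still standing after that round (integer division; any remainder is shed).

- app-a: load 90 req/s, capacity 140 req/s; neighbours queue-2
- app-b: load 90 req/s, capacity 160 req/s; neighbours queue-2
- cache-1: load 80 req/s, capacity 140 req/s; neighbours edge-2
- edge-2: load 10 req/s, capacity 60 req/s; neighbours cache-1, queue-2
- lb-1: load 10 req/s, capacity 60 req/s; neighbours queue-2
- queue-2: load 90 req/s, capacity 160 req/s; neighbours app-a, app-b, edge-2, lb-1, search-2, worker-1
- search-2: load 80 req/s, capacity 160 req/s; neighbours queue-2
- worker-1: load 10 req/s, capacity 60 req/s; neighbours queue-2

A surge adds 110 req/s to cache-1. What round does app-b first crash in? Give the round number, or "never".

never

Round 1 — cache-1 at 190 > 140. cache-1 crashes.
  cache-1 sheds 190 req/s to edge-2: 190 each.
    edge-2: 10+190 = 200 > 60
Round 2 — edge-2 crashes.
  edge-2 sheds 200 req/s to queue-2: 200 each.
    queue-2: 90+200 = 290 > 160
Round 3 — queue-2 crashes.
  queue-2 sheds 290 req/s to app-a, app-b, lb-1, search-2, worker-1: 58 each.
    app-a: 90+58 = 148 > 140
    app-b: 90+58 = 148 ≤ 160
    lb-1: 10+58 = 68 > 60
    search-2: 80+58 = 138 ≤ 160
    worker-1: 10+58 = 68 > 60
Round 4 — app-a, lb-1, worker-1 crash.
  app-a sheds 148 req/s: no online neighbours, lost.
  lb-1 sheds 68 req/s: no online neighbours, lost.
  worker-1 sheds 68 req/s: no online neighbours, lost.
No further crashes.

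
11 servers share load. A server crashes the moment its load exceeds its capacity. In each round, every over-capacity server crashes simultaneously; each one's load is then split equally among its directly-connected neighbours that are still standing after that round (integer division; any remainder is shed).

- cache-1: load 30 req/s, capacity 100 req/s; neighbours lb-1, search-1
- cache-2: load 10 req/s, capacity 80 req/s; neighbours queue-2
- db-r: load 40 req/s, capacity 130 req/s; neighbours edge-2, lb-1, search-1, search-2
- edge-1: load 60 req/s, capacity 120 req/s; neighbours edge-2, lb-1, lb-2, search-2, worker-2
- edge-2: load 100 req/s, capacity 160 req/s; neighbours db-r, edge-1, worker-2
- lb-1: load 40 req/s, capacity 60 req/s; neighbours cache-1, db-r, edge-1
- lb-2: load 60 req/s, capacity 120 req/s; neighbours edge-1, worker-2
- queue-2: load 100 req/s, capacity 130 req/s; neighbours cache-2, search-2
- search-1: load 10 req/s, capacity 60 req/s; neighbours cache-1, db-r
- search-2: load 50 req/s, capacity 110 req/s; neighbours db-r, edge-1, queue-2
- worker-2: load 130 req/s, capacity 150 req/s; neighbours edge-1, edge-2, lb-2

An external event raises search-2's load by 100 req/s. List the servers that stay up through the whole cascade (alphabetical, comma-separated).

cache-1, db-r, edge-1, edge-2, lb-1, lb-2, search-1, worker-2

Round 1 — search-2 at 150 > 110. search-2 crashes.
  search-2 sheds 150 req/s to db-r, edge-1, queue-2: 50 each.
    db-r: 40+50 = 90 ≤ 130
    edge-1: 60+50 = 110 ≤ 120
    queue-2: 100+50 = 150 > 130
Round 2 — queue-2 crashes.
  queue-2 sheds 150 req/s to cache-2: 150 each.
    cache-2: 10+150 = 160 > 80
Round 3 — cache-2 crashes.
  cache-2 sheds 160 req/s: no online neighbours, lost.
No further crashes.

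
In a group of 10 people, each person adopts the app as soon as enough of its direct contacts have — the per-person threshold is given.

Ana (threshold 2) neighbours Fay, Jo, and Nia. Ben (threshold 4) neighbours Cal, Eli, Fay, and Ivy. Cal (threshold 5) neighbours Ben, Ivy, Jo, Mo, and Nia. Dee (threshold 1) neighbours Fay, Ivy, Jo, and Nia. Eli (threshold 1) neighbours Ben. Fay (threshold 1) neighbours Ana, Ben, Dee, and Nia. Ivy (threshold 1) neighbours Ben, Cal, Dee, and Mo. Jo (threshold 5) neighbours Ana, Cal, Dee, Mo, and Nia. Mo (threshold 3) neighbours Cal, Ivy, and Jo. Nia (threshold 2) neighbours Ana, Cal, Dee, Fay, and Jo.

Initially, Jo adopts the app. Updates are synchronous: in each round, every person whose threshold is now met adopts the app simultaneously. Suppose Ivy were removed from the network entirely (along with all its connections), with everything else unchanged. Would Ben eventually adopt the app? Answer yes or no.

no

With Ivy removed:
Round 1 — Jo adopts the app (initial).
Round 2 — checking thresholds:
  Ana: 1 of 3 neighbours < 2, holds.
  Cal: 1 of 4 neighbours < 5, holds.
  Dee: 1 of 3 neighbours ≥ 1, adopts the app.
  Mo: 1 of 2 neighbours < 3, holds.
  Nia: 1 of 5 neighbours < 2, holds.
Round 3 — checking thresholds:
  Ana: 1 of 3 neighbours < 2, holds.
  Cal: 1 of 4 neighbours < 5, holds.
  Fay: 1 of 4 neighbours ≥ 1, adopts the app.
  Mo: 1 of 2 neighbours < 3, holds.
  Nia: 2 of 5 neighbours ≥ 2, adopts the app.
Round 4 — checking thresholds:
  Ana: 3 of 3 neighbours ≥ 2, adopts the app.
  Ben: 1 of 3 neighbours < 4, holds.
  Cal: 2 of 4 neighbours < 5, holds.
  Mo: 1 of 2 neighbours < 3, holds.
Round 5 — no new adoptions; cascade stops.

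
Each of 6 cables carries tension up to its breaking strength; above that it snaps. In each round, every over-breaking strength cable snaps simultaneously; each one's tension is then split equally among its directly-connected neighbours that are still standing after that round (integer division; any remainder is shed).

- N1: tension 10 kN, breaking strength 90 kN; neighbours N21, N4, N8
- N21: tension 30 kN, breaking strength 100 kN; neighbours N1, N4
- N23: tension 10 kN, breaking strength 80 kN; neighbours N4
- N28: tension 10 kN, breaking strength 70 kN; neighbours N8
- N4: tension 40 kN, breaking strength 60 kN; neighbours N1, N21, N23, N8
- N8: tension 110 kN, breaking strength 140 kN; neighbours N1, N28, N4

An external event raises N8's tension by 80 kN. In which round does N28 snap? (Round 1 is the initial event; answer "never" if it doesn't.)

2

Round 1 — N8 at 190 > 140. N8 snaps.
  N8 sheds 190 kN to N1, N28, N4: 63 each (1 lost).
    N1: 10+63 = 73 ≤ 90
    N28: 10+63 = 73 > 70
    N4: 40+63 = 103 > 60
Round 2 — N28, N4 snap.
  N28 sheds 73 kN: no online neighbours, lost.
  N4 sheds 103 kN to N1, N21, N23: 34 each (1 lost).
    N1: 73+34 = 107 > 90
    N21: 30+34 = 64 ≤ 100
    N23: 10+34 = 44 ≤ 80
Round 3 — N1 snaps.
  N1 sheds 107 kN to N21: 107 each.
    N21: 64+107 = 171 > 100
Round 4 — N21 snaps.
  N21 sheds 171 kN: no online neighbours, lost.
No further breaks.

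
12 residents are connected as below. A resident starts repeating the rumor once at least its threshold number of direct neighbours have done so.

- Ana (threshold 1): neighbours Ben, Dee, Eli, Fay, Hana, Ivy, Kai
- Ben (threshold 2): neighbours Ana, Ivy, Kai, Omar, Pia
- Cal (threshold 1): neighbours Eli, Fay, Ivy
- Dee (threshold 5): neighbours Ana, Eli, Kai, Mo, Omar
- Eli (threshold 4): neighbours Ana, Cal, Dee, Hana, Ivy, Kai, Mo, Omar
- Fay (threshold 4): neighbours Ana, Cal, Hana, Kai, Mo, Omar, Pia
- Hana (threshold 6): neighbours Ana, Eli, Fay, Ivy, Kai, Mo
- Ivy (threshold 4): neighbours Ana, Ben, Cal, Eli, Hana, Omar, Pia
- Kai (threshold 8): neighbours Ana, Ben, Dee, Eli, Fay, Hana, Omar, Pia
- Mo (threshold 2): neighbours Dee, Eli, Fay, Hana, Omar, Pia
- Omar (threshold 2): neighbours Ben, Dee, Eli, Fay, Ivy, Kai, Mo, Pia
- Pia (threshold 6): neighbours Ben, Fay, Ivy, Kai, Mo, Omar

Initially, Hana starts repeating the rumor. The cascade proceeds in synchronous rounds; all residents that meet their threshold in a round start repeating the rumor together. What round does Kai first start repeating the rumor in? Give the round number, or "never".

Round 1 — Hana starts repeating the rumor (initial).
Round 2 — checking thresholds:
  Ana: 1 of 7 neighbours ≥ 1, starts repeating the rumor.
  Eli: 1 of 8 neighbours < 4, below threshold.
  Fay: 1 of 7 neighbours < 4, below threshold.
  Ivy: 1 of 7 neighbours < 4, below threshold.
  Kai: 1 of 8 neighbours < 8, below threshold.
  Mo: 1 of 6 neighbours < 2, below threshold.
Round 3 — no new spreads; cascade stops.

never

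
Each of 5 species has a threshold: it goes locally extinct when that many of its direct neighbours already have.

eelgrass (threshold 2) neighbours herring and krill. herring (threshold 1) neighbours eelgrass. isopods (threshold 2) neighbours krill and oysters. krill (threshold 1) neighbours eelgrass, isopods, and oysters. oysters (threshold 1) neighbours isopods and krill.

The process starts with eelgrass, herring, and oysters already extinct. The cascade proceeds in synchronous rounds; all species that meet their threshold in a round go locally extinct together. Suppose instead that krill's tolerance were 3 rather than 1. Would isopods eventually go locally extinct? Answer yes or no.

no

With krill's tolerance at 3:
Round 1 — eelgrass, herring, oysters go locally extinct (initial).
Round 2 — no new extinctions; cascade stops.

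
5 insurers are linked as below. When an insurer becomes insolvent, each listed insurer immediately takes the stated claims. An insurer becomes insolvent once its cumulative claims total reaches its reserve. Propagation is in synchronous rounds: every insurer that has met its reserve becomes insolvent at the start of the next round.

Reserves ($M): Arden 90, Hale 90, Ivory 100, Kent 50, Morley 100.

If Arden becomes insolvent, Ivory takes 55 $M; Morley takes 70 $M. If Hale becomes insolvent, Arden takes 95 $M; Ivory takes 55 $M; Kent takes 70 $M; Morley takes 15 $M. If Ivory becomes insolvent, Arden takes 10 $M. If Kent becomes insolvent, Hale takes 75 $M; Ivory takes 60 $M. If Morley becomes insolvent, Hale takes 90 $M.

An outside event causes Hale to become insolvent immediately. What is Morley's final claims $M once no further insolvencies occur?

85

Round 1 — Hale becomes insolvent (initial).
  Arden: +95 → 95 ≥ 90
  Ivory: +55 → 55 < 100
  Kent: +70 → 70 ≥ 50
  Morley: +15 → 15 < 100
Round 2 — Arden, Kent become insolvent.
  Ivory: +55+60 → 170 ≥ 100
  Morley: +70 → 85 < 100
Round 3 — Ivory becomes insolvent.
No further insolvencies.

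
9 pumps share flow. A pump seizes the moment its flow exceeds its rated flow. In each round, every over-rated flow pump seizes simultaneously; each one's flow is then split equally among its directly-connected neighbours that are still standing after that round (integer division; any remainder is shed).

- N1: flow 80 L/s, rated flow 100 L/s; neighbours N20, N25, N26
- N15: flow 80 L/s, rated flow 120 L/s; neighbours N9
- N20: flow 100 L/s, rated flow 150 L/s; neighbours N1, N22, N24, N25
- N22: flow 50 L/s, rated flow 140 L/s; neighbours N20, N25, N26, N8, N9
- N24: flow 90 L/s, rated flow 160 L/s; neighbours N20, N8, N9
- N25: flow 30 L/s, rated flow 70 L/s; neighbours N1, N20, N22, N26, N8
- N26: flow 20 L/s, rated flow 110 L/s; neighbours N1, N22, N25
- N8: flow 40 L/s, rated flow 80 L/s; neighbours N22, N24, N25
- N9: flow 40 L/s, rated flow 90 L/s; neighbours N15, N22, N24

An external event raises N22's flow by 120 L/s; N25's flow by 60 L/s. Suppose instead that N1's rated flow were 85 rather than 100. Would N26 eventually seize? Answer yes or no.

yes

With N1's rated flow at 85:
Round 1 — N22 at 170 > 140; N25 at 90 > 70. N22, N25 seize.
  N22 sheds 170 L/s to N20, N26, N8, N9: 42 each (2 lost).
    N20: 100+42 = 142 ≤ 150
    N26: 20+42 = 62 ≤ 110
    N8: 40+42 = 82 > 80
    N9: 40+42 = 82 ≤ 90
  N25 sheds 90 L/s to N1, N20, N26, N8: 22 each (2 lost).
    N1: 80+22 = 102 > 85
    N20: 142+22 = 164 > 150
    N26: 62+22 = 84 ≤ 110
    N8: 82+22 = 104 > 80
Round 2 — N1, N20, N8 seize.
  N1 sheds 102 L/s to N26: 102 each.
    N26: 84+102 = 186 > 110
  N20 sheds 164 L/s to N24: 164 each.
    N24: 90+164 = 254 > 160
  N8 sheds 104 L/s to N24: 104 each.
    N24: 254+104 = 358 > 160
Round 3 — N24, N26 seize.
  N24 sheds 358 L/s to N9: 358 each.
    N9: 82+358 = 440 > 90
  N26 sheds 186 L/s: no online neighbours, lost.
Round 4 — N9 seizes.
  N9 sheds 440 L/s to N15: 440 each.
    N15: 80+440 = 520 > 120
Round 5 — N15 seizes.
  N15 sheds 520 L/s: no online neighbours, lost.
No further seizures.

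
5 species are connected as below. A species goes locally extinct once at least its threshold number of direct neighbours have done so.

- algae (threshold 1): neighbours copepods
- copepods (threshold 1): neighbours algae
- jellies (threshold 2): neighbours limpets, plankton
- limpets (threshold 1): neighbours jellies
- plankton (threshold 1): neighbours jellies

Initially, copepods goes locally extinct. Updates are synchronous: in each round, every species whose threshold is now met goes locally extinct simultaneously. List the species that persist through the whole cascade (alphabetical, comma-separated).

jellies, limpets, plankton

Round 1 — copepods goes locally extinct (initial).
Round 2 — checking thresholds:
  algae: 1 of 1 neighbours ≥ 1, goes locally extinct.
Round 3 — no new extinctions; cascade stops.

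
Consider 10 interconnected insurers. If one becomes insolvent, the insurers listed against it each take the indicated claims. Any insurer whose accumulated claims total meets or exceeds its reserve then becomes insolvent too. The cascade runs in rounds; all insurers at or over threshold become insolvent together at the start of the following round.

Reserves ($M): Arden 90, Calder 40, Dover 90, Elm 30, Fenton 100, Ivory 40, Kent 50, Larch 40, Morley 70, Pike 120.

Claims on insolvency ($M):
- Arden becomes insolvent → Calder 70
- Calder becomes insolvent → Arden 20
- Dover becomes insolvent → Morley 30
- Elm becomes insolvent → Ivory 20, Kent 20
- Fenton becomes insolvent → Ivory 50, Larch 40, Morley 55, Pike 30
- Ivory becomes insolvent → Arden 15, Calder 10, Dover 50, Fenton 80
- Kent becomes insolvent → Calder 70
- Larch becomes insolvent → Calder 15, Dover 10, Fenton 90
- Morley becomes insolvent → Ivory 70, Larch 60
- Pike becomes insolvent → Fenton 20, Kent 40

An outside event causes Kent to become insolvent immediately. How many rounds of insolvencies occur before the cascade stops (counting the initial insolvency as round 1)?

2

Round 1 — Kent becomes insolvent (initial).
  Calder: +70 → 70 ≥ 40
Round 2 — Calder becomes insolvent.
  Arden: +20 → 20 < 90
No further insolvencies.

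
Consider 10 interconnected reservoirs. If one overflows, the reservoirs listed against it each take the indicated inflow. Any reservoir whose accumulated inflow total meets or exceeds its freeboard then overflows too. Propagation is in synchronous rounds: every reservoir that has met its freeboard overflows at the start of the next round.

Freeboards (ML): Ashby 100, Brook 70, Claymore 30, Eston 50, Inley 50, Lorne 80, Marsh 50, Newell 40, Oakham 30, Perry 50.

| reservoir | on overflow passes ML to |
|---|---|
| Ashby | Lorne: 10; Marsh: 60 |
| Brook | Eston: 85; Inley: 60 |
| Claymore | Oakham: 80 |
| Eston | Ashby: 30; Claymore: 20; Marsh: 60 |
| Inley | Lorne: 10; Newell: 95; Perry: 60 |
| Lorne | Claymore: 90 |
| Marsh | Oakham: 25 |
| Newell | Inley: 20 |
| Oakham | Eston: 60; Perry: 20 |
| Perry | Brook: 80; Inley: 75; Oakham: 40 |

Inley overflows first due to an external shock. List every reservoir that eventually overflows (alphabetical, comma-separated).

Round 1 — Inley overflows (initial).
  Lorne: +10 → 10 < 80
  Newell: +95 → 95 ≥ 40
  Perry: +60 → 60 ≥ 50
Round 2 — Newell, Perry overflow.
  Brook: +80 → 80 ≥ 70
  Oakham: +40 → 40 ≥ 30
Round 3 — Brook, Oakham overflow.
  Eston: +85+60 → 145 ≥ 50
Round 4 — Eston overflows.
  Ashby: +30 → 30 < 100
  Claymore: +20 → 20 < 30
  Marsh: +60 → 60 ≥ 50
Round 5 — Marsh overflows.
No further overflows.

Brook, Eston, Inley, Marsh, Newell, Oakham, Perry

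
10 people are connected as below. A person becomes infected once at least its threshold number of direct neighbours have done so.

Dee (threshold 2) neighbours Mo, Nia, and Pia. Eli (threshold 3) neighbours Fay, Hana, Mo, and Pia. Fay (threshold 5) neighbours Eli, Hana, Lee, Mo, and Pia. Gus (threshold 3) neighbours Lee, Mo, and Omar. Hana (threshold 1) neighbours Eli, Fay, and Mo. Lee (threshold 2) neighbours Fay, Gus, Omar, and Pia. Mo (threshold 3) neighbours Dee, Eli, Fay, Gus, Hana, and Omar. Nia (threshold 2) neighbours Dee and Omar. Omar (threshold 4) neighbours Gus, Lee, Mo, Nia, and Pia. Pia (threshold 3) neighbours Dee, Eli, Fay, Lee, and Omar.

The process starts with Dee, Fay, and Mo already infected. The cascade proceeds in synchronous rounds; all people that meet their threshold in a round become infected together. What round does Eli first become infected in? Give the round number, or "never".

3

Round 1 — Dee, Fay, Mo become infected (initial).
Round 2 — checking thresholds:
  Eli: 2 of 4 neighbours < 3, holds.
  Gus: 1 of 3 neighbours < 3, holds.
  Hana: 2 of 3 neighbours ≥ 1, becomes infected.
  Lee: 1 of 4 neighbours < 2, holds.
  Nia: 1 of 2 neighbours < 2, holds.
  Omar: 1 of 5 neighbours < 4, holds.
  Pia: 2 of 5 neighbours < 3, holds.
Round 3 — checking thresholds:
  Eli: 3 of 4 neighbours ≥ 3, becomes infected.
  Gus: 1 of 3 neighbours < 3, holds.
  Lee: 1 of 4 neighbours < 2, holds.
  Nia: 1 of 2 neighbours < 2, holds.
  Omar: 1 of 5 neighbours < 4, holds.
  Pia: 2 of 5 neighbours < 3, holds.
Round 4 — checking thresholds:
  Gus: 1 of 3 neighbours < 3, holds.
  Lee: 1 of 4 neighbours < 2, holds.
  Nia: 1 of 2 neighbours < 2, holds.
  Omar: 1 of 5 neighbours < 4, holds.
  Pia: 3 of 5 neighbours ≥ 3, becomes infected.
Round 5 — checking thresholds:
  Gus: 1 of 3 neighbours < 3, holds.
  Lee: 2 of 4 neighbours ≥ 2, becomes infected.
  Nia: 1 of 2 neighbours < 2, holds.
  Omar: 2 of 5 neighbours < 4, holds.
Round 6 — no new infections; cascade stops.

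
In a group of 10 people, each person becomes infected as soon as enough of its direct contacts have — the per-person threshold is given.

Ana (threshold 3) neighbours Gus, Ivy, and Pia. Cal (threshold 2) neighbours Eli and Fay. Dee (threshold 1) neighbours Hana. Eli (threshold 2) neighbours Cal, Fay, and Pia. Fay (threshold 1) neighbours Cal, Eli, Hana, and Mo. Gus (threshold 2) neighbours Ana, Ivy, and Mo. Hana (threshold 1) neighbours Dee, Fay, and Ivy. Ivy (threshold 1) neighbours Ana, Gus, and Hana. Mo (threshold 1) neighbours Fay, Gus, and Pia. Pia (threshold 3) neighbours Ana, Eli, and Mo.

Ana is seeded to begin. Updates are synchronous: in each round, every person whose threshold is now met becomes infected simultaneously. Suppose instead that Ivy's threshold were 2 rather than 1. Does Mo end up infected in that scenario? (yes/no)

With Ivy's threshold at 2:
Round 1 — Ana becomes infected (initial).
Round 2 — no new infections; cascade stops.

no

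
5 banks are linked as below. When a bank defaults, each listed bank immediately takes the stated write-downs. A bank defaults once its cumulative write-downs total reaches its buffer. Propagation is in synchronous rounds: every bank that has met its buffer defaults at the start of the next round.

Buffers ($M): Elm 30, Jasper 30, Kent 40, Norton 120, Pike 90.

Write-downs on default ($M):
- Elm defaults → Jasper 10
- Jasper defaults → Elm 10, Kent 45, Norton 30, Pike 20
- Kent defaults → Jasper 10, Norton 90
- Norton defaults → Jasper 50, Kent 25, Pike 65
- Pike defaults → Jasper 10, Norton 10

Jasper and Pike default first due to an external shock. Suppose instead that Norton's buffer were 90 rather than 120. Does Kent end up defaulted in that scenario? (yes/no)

With Norton's buffer at 90:
Round 1 — Jasper, Pike default (initial).
  Elm: +10 → 10 < 30
  Kent: +45 → 45 ≥ 40
  Norton: +30+10 → 40 < 90
Round 2 — Kent defaults.
  Norton: +90 → 130 ≥ 90
Round 3 — Norton defaults.
No further defaults.

yes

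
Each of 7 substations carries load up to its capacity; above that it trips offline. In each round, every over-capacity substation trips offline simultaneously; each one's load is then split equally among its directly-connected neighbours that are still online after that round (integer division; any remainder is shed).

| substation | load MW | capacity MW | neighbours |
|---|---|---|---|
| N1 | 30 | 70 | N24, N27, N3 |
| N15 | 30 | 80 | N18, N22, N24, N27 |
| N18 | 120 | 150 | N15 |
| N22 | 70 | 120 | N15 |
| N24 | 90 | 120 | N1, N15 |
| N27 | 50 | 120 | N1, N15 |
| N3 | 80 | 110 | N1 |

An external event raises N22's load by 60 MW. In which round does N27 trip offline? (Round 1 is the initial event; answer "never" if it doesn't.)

5

Round 1 — N22 at 130 > 120. N22 trips offline.
  N22 sheds 130 MW to N15: 130 each.
    N15: 30+130 = 160 > 80
Round 2 — N15 trips offline.
  N15 sheds 160 MW to N18, N24, N27: 53 each (1 lost).
    N18: 120+53 = 173 > 150
    N24: 90+53 = 143 > 120
    N27: 50+53 = 103 ≤ 120
Round 3 — N18, N24 trip offline.
  N18 sheds 173 MW: no online neighbours, lost.
  N24 sheds 143 MW to N1: 143 each.
    N1: 30+143 = 173 > 70
Round 4 — N1 trips offline.
  N1 sheds 173 MW to N27, N3: 86 each (1 lost).
    N27: 103+86 = 189 > 120
    N3: 80+86 = 166 > 110
Round 5 — N27, N3 trip offline.
  N27 sheds 189 MW: no online neighbours, lost.
  N3 sheds 166 MW: no online neighbours, lost.
No further trips.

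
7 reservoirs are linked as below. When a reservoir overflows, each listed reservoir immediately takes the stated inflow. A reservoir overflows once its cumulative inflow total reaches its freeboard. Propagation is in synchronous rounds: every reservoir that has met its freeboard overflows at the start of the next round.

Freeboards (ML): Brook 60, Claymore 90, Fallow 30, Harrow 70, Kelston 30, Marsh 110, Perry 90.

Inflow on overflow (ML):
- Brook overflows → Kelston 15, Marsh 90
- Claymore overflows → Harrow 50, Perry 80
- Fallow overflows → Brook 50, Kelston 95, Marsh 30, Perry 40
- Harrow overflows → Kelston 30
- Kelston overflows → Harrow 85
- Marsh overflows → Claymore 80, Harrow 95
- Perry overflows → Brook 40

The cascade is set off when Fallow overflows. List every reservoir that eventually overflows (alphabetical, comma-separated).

Fallow, Harrow, Kelston

Round 1 — Fallow overflows (initial).
  Brook: +50 → 50 < 60
  Kelston: +95 → 95 ≥ 30
  Marsh: +30 → 30 < 110
  Perry: +40 → 40 < 90
Round 2 — Kelston overflows.
  Harrow: +85 → 85 ≥ 70
Round 3 — Harrow overflows.
No further overflows.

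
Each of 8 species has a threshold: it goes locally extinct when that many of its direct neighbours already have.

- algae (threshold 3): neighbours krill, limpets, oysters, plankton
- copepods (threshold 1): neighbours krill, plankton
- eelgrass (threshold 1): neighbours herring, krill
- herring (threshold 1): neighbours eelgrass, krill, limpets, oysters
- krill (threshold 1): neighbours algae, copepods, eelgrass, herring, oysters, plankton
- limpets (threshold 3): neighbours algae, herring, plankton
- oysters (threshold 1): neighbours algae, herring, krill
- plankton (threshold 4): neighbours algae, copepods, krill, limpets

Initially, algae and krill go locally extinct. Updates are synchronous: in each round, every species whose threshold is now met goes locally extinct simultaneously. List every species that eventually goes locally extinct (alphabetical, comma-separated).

algae, copepods, eelgrass, herring, krill, oysters

Round 1 — algae, krill go locally extinct (initial).
Round 2 — checking thresholds:
  copepods: 1 of 2 neighbours ≥ 1, goes locally extinct.
  eelgrass: 1 of 2 neighbours ≥ 1, goes locally extinct.
  herring: 1 of 4 neighbours ≥ 1, goes locally extinct.
  limpets: 1 of 3 neighbours < 3, holds.
  oysters: 2 of 3 neighbours ≥ 1, goes locally extinct.
  plankton: 2 of 4 neighbours < 4, holds.
Round 3 — no new extinctions; cascade stops.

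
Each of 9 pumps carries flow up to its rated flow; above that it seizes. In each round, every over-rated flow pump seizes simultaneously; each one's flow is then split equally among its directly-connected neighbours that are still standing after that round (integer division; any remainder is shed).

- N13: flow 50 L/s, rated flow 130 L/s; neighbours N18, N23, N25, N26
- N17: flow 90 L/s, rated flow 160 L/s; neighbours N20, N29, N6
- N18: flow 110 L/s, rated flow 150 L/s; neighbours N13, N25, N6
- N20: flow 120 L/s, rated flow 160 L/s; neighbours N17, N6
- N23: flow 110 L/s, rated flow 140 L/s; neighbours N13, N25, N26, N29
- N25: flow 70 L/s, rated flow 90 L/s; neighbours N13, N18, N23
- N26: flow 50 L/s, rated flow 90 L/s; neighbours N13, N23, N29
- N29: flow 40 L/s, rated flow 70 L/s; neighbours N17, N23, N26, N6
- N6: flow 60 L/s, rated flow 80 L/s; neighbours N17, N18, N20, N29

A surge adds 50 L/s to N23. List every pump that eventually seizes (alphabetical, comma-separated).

Round 1 — N23 at 160 > 140. N23 seizes.
  N23 sheds 160 L/s to N13, N25, N26, N29: 40 each.
    N13: 50+40 = 90 ≤ 130
    N25: 70+40 = 110 > 90
    N26: 50+40 = 90 ≤ 90
    N29: 40+40 = 80 > 70
Round 2 — N25, N29 seize.
  N25 sheds 110 L/s to N13, N18: 55 each.
    N13: 90+55 = 145 > 130
    N18: 110+55 = 165 > 150
  N29 sheds 80 L/s to N17, N26, N6: 26 each (2 lost).
    N17: 90+26 = 116 ≤ 160
    N26: 90+26 = 116 > 90
    N6: 60+26 = 86 > 80
Round 3 — N13, N18, N26, N6 seize.
  N13 sheds 145 L/s: no online neighbours, lost.
  N18 sheds 165 L/s: no online neighbours, lost.
  N26 sheds 116 L/s: no online neighbours, lost.
  N6 sheds 86 L/s to N17, N20: 43 each.
    N17: 116+43 = 159 ≤ 160
    N20: 120+43 = 163 > 160
Round 4 — N20 seizes.
  N20 sheds 163 L/s to N17: 163 each.
    N17: 159+163 = 322 > 160
Round 5 — N17 seizes.
  N17 sheds 322 L/s: no online neighbours, lost.
No further seizures.

N13, N17, N18, N20, N23, N25, N26, N29, N6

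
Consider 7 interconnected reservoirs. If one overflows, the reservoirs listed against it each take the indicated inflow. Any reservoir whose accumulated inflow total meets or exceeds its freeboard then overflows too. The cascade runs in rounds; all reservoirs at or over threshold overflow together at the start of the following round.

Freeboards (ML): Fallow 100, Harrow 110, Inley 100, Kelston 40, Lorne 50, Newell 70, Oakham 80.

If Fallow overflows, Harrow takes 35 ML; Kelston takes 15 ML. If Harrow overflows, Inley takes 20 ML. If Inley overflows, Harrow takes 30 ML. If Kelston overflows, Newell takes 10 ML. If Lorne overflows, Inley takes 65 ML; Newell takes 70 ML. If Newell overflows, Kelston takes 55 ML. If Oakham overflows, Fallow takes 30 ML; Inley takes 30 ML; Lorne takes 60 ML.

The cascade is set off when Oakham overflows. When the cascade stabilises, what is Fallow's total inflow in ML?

Round 1 — Oakham overflows (initial).
  Fallow: +30 → 30 < 100
  Inley: +30 → 30 < 100
  Lorne: +60 → 60 ≥ 50
Round 2 — Lorne overflows.
  Inley: +65 → 95 < 100
  Newell: +70 → 70 ≥ 70
Round 3 — Newell overflows.
  Kelston: +55 → 55 ≥ 40
Round 4 — Kelston overflows.
No further overflows.

30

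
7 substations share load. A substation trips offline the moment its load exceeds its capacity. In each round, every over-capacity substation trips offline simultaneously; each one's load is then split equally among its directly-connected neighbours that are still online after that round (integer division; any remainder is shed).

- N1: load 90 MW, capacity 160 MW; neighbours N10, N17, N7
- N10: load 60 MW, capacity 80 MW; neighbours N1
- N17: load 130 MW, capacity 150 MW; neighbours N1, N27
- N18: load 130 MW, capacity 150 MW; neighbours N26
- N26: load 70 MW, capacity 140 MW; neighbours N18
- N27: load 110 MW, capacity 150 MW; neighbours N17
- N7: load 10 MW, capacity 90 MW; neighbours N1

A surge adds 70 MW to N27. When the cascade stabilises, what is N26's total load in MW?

70

Round 1 — N27 at 180 > 150. N27 trips offline.
  N27 sheds 180 MW to N17: 180 each.
    N17: 130+180 = 310 > 150
Round 2 — N17 trips offline.
  N17 sheds 310 MW to N1: 310 each.
    N1: 90+310 = 400 > 160
Round 3 — N1 trips offline.
  N1 sheds 400 MW to N10, N7: 200 each.
    N10: 60+200 = 260 > 80
    N7: 10+200 = 210 > 90
Round 4 — N10, N7 trip offline.
  N10 sheds 260 MW: no online neighbours, lost.
  N7 sheds 210 MW: no online neighbours, lost.
No further trips.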